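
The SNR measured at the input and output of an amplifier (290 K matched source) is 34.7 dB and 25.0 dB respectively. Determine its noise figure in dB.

9.7 dB

NF (dB) = SNR_in(dB) − SNR_out(dB) when the source is at T₀
NF = 34.7 − 25.0 = 9.7 dB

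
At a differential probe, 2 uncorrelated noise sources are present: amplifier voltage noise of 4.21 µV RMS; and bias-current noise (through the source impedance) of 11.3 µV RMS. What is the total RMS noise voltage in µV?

12.1 µV

Uncorrelated sources add in power (mean-square): V_tot = √(ΣV_i²)
V_tot = √[(4.21×10⁻⁶)² + (1.13×10⁻⁵)²] = 1.21×10⁻⁵ V = 12.1 µV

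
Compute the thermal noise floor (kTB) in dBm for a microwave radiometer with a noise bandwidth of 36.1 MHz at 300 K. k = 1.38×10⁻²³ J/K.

−98.3 dBm

P_n = kTB = 1.38×10⁻²³ × 300 × 3.61×10⁷ = 1.49×10⁻¹³ W
In dBm: 10 log₁₀(1.49×10⁻¹³ / 10⁻³) = −98.3 dBm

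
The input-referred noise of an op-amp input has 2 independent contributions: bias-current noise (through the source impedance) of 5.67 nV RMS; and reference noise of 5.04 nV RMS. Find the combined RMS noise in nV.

Uncorrelated sources add in power (mean-square): V_tot = √(ΣV_i²)
V_tot = √[(5.67×10⁻⁹)² + (5.04×10⁻⁹)²] = 7.59×10⁻⁹ V = 7.59 nV

7.59 nV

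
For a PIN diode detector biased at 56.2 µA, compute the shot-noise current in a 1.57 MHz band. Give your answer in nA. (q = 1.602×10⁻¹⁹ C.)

I_n = √(2qI·B)
2qI·B = 2 × 1.602×10⁻¹⁹ × 5.62×10⁻⁵ × 1.57×10⁶ = 2.83×10⁻¹⁷ A²
I_n = √(2.83×10⁻¹⁷) = 5.32×10⁻⁹ A = 5.32 nA

5.32 nA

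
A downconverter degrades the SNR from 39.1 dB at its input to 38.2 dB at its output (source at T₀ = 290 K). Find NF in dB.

0.9 dB

NF (dB) = SNR_in(dB) − SNR_out(dB) when the source is at T₀
NF = 39.1 − 38.2 = 0.9 dB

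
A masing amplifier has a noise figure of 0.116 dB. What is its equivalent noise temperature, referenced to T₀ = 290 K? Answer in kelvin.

F = 10^(0.116/10) = 1.02707
T_e = (F − 1)·T₀ = (1.02707 − 1) × 290 = 7.85 K

7.85 K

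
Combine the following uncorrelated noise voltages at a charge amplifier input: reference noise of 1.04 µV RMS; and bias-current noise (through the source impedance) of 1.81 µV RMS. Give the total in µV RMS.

Uncorrelated sources add in power (mean-square): V_tot = √(ΣV_i²)
V_tot = √[(1.04×10⁻⁶)² + (1.81×10⁻⁶)²] = 2.09×10⁻⁶ V = 2.09 µV

2.09 µV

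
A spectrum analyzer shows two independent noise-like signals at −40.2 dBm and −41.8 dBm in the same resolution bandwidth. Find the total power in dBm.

Convert to linear, add, convert back:
P₁ = 9.55×10⁻⁸ W, P₂ = 6.61×10⁻⁸ W
P_tot = 1.62×10⁻⁷ W → 10 log₁₀(P_tot / 10⁻³) = −37.9 dBm

−37.9 dBm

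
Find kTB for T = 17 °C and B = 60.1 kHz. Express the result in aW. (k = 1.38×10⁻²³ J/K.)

T = 17 °C + 273.15 = 290.15 K
P_n = kTB = 1.38×10⁻²³ × 290.15 × 6.01×10⁴ = 2.41×10⁻¹⁶ W = 241 aW

241 aW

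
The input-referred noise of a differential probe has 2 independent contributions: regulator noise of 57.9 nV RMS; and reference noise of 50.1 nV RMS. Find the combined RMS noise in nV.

Uncorrelated sources add in power (mean-square): V_tot = √(ΣV_i²)
V_tot = √[(5.79×10⁻⁸)² + (5.01×10⁻⁸)²] = 7.66×10⁻⁸ V = 76.6 nV

76.6 nV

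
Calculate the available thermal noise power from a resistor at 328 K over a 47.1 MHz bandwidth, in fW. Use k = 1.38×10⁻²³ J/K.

213 fW

P_n = kTB = 1.38×10⁻²³ × 328 × 4.71×10⁷ = 2.13×10⁻¹³ W = 213 fW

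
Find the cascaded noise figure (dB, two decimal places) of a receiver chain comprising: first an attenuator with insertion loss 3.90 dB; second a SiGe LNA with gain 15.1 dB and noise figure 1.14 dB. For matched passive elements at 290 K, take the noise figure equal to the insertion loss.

Convert to linear (a loss of L dB is a gain of −L dB): F_i = 10^(NF_i/10), G_i = 10^(G_i,dB/10)
  Stage 1: F_1 = 10^(3.90/10) = 2.455, G_1 = 10^(−3.90/10) = 0.4074
  Stage 2: F_2 = 10^(1.14/10) = 1.300, G_2 = 10^(15.1/10) = 32.36
Friis cascade:
  F = 2.455 + (1.300 − 1)/0.4074 = 3.192
NF = 10 log₁₀(3.192) = 5.04 dB

5.04 dB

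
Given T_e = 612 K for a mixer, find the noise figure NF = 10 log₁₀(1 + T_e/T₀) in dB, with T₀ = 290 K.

F = 1 + T_e/T₀ = 1 + 612/290 = 3.11034
NF = 10 log₁₀(3.11034) = 4.93 dB

4.93 dB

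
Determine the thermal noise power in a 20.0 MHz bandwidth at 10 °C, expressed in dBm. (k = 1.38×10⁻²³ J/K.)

−101.1 dBm

T = 10 °C + 273.15 = 283.15 K
P_n = kTB = 1.38×10⁻²³ × 283.15 × 2.00×10⁷ = 7.81×10⁻¹⁴ W
In dBm: 10 log₁₀(7.81×10⁻¹⁴ / 10⁻³) = −101.1 dBm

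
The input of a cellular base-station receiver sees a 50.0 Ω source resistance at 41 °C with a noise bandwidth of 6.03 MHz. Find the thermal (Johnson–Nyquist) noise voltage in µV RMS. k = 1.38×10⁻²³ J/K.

2.29 µV

T = 41 °C + 273.15 = 314.15 K
V_n = √(4kTRB)
4kTRB = 4 × 1.38×10⁻²³ × 314.15 × 5.00×10¹ × 6.03×10⁶ = 5.23×10⁻¹² V²
V_n = √(5.23×10⁻¹²) = 2.29×10⁻⁶ V = 2.29 µV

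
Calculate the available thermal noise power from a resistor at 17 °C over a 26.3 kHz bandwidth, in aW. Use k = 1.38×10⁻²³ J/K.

T = 17 °C + 273.15 = 290.15 K
P_n = kTB = 1.38×10⁻²³ × 290.15 × 2.63×10⁴ = 1.05×10⁻¹⁶ W = 105 aW

105 aW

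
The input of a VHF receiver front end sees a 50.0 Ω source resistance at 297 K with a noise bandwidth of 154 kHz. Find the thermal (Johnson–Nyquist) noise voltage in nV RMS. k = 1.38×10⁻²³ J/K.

V_n = √(4kTRB)
4kTRB = 4 × 1.38×10⁻²³ × 297 × 5.00×10¹ × 1.54×10⁵ = 1.26×10⁻¹³ V²
V_n = √(1.26×10⁻¹³) = 3.55×10⁻⁷ V = 355 nV

355 nV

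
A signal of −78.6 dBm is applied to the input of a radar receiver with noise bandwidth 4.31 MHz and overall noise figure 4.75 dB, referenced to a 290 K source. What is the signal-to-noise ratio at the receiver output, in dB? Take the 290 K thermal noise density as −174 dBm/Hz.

Noise floor: N = −174 + 10 log₁₀(B) + NF
10 log₁₀(4.31×10⁶) = 66.34 dB
N = −174 + 66.34 + 4.75 = −102.91 dBm
SNR = P_sig − N = −78.6 − (−102.91) = 24.31 dB → 24.3 dB

24.3 dB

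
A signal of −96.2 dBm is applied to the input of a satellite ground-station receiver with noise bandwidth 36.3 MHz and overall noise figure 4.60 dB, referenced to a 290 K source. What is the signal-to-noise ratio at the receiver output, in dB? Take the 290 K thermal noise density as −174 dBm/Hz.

−2.4 dB

Noise floor: N = −174 + 10 log₁₀(B) + NF
10 log₁₀(3.63×10⁷) = 75.6 dB
N = −174 + 75.6 + 4.60 = −93.80 dBm
SNR = P_sig − N = −96.2 − (−93.80) = −2.40 dB → −2.4 dB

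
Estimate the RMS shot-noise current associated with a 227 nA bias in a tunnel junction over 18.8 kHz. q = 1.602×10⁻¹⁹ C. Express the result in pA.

37.0 pA

I_n = √(2qI·B)
2qI·B = 2 × 1.602×10⁻¹⁹ × 2.27×10⁻⁷ × 1.88×10⁴ = 1.37×10⁻²¹ A²
I_n = √(1.37×10⁻²¹) = 3.70×10⁻¹¹ A = 37.0 pA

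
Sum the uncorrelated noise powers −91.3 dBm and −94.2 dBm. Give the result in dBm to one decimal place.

−89.5 dBm

Convert to linear, add, convert back:
P₁ = 7.41×10⁻¹³ W, P₂ = 3.80×10⁻¹³ W
P_tot = 1.12×10⁻¹² W → 10 log₁₀(P_tot / 10⁻³) = −89.5 dBm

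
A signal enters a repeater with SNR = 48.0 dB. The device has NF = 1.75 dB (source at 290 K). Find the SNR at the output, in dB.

46.25 dB

By definition F = SNR_in/SNR_out, so in dB: SNR_out = SNR_in − NF
SNR_out = 48.0 − 1.75 = 46.25 dB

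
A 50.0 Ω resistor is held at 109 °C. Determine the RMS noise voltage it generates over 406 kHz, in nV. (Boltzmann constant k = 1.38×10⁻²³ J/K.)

654 nV

T = 109 °C + 273.15 = 382.15 K
V_n = √(4kTRB)
4kTRB = 4 × 1.38×10⁻²³ × 382.15 × 5.00×10¹ × 4.06×10⁵ = 4.28×10⁻¹³ V²
V_n = √(4.28×10⁻¹³) = 6.54×10⁻⁷ V = 654 nV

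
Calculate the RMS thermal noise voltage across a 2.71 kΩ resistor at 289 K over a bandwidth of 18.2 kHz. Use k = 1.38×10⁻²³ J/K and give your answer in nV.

887 nV

V_n = √(4kTRB)
4kTRB = 4 × 1.38×10⁻²³ × 289 × 2.71×10³ × 1.82×10⁴ = 7.87×10⁻¹³ V²
V_n = √(7.87×10⁻¹³) = 8.87×10⁻⁷ V = 887 nV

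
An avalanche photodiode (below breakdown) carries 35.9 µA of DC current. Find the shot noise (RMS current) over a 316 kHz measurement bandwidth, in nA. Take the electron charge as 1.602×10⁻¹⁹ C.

1.91 nA

I_n = √(2qI·B)
2qI·B = 2 × 1.602×10⁻¹⁹ × 3.59×10⁻⁵ × 3.16×10⁵ = 3.63×10⁻¹⁸ A²
I_n = √(3.63×10⁻¹⁸) = 1.91×10⁻⁹ A = 1.91 nA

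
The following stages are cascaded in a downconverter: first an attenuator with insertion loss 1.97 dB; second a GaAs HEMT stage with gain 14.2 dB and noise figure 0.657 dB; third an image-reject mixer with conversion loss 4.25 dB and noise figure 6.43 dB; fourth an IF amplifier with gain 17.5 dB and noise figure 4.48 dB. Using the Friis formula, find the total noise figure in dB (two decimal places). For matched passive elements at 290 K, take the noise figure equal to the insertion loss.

3.66 dB

Convert to linear (a loss of L dB is a gain of −L dB): F_i = 10^(NF_i/10), G_i = 10^(G_i,dB/10)
  Stage 1: F_1 = 10^(1.97/10) = 1.574, G_1 = 10^(−1.97/10) = 0.6353
  Stage 2: F_2 = 10^(0.657/10) = 1.163, G_2 = 10^(14.2/10) = 26.30
  Stage 3: F_3 = 10^(6.43/10) = 4.395, G_3 = 10^(−4.25/10) = 0.3758
  Stage 4: F_4 = 10^(4.48/10) = 2.805, G_4 = 10^(17.5/10) = 56.23
Friis cascade:
  F = 1.574 + (1.163 − 1)/0.6353 + (4.395 − 1)/16.71 + (2.805 − 1)/6.281 = 2.322
NF = 10 log₁₀(2.322) = 3.66 dB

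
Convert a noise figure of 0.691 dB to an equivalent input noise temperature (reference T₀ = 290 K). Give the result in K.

50.0 K

F = 10^(0.691/10) = 1.17247
T_e = (F − 1)·T₀ = (1.17247 − 1) × 290 = 50.0 K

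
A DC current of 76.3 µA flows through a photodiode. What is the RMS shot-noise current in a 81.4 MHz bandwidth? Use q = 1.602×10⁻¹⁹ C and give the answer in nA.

44.6 nA

I_n = √(2qI·B)
2qI·B = 2 × 1.602×10⁻¹⁹ × 7.63×10⁻⁵ × 8.14×10⁷ = 1.99×10⁻¹⁵ A²
I_n = √(1.99×10⁻¹⁵) = 4.46×10⁻⁸ A = 44.6 nA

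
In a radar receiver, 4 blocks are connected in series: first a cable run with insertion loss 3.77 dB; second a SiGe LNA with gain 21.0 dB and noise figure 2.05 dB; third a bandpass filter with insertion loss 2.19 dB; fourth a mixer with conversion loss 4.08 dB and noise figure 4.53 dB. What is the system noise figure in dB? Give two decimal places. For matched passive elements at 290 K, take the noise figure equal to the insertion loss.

Convert to linear (a loss of L dB is a gain of −L dB): F_i = 10^(NF_i/10), G_i = 10^(G_i,dB/10)
  Stage 1: F_1 = 10^(3.77/10) = 2.382, G_1 = 10^(−3.77/10) = 0.4198
  Stage 2: F_2 = 10^(2.05/10) = 1.603, G_2 = 10^(21.0/10) = 125.9
  Stage 3: F_3 = 10^(2.19/10) = 1.656, G_3 = 10^(−2.19/10) = 0.6039
  Stage 4: F_4 = 10^(4.53/10) = 2.838, G_4 = 10^(−4.08/10) = 0.3908
Friis cascade:
  F = 2.382 + (1.603 − 1)/0.4198 + (1.656 − 1)/52.84 + (2.838 − 1)/31.92 = 3.889
NF = 10 log₁₀(3.889) = 5.90 dB

5.90 dB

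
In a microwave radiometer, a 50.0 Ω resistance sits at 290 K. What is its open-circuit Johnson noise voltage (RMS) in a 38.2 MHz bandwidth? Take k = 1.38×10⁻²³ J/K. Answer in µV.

5.53 µV

V_n = √(4kTRB)
4kTRB = 4 × 1.38×10⁻²³ × 290 × 5.00×10¹ × 3.82×10⁷ = 3.06×10⁻¹¹ V²
V_n = √(3.06×10⁻¹¹) = 5.53×10⁻⁶ V = 5.53 µV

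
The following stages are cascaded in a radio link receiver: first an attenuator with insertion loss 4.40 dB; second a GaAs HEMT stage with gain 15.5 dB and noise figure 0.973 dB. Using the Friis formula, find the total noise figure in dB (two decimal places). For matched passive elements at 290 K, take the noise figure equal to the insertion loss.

5.37 dB

Convert to linear (a loss of L dB is a gain of −L dB): F_i = 10^(NF_i/10), G_i = 10^(G_i,dB/10)
  Stage 1: F_1 = 10^(4.40/10) = 2.754, G_1 = 10^(−4.40/10) = 0.3631
  Stage 2: F_2 = 10^(0.973/10) = 1.251, G_2 = 10^(15.5/10) = 35.48
Friis cascade:
  F = 2.754 + (1.251 − 1)/0.3631 = 3.446
NF = 10 log₁₀(3.446) = 5.37 dB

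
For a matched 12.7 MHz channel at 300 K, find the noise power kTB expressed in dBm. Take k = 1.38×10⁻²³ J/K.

P_n = kTB = 1.38×10⁻²³ × 300 × 1.27×10⁷ = 5.26×10⁻¹⁴ W
In dBm: 10 log₁₀(5.26×10⁻¹⁴ / 10⁻³) = −102.8 dBm

−102.8 dBm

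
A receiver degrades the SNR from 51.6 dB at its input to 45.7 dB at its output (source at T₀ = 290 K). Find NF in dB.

NF (dB) = SNR_in(dB) − SNR_out(dB) when the source is at T₀
NF = 51.6 − 45.7 = 5.9 dB

5.9 dB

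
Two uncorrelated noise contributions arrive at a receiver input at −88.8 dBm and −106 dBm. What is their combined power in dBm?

−88.7 dBm

Convert to linear, add, convert back:
P₁ = 1.32×10⁻¹² W, P₂ = 2.51×10⁻¹⁴ W
P_tot = 1.34×10⁻¹² W → 10 log₁₀(P_tot / 10⁻³) = −88.7 dBm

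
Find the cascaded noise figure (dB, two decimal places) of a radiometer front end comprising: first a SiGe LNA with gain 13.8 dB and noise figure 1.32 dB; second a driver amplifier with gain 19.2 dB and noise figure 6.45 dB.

Convert to linear (a loss of L dB is a gain of −L dB): F_i = 10^(NF_i/10), G_i = 10^(G_i,dB/10)
  Stage 1: F_1 = 10^(1.32/10) = 1.355, G_1 = 10^(13.8/10) = 23.99
  Stage 2: F_2 = 10^(6.45/10) = 4.416, G_2 = 10^(19.2/10) = 83.18
Friis cascade:
  F = 1.355 + (4.416 − 1)/23.99 = 1.498
NF = 10 log₁₀(1.498) = 1.75 dB

1.75 dB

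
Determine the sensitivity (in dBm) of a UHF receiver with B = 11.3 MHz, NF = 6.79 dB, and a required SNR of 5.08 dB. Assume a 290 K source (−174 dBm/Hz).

−91.6 dBm

Sensitivity = −174 + 10 log₁₀(B) + NF + SNR_min
= −174 + 70.53 + 6.79 + 5.08
= −91.60 dBm → −91.6 dBm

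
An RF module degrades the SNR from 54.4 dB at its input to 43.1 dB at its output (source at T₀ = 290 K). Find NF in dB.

11.3 dB

NF (dB) = SNR_in(dB) − SNR_out(dB) when the source is at T₀
NF = 54.4 − 43.1 = 11.3 dB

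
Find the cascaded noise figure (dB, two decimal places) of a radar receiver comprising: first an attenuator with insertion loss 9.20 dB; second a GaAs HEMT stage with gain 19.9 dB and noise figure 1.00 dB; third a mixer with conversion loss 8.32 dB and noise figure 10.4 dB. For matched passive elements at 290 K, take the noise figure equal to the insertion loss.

10.54 dB

Convert to linear (a loss of L dB is a gain of −L dB): F_i = 10^(NF_i/10), G_i = 10^(G_i,dB/10)
  Stage 1: F_1 = 10^(9.20/10) = 8.318, G_1 = 10^(−9.20/10) = 0.1202
  Stage 2: F_2 = 10^(1.00/10) = 1.259, G_2 = 10^(19.9/10) = 97.72
  Stage 3: F_3 = 10^(10.4/10) = 10.96, G_3 = 10^(−8.32/10) = 0.1472
Friis cascade:
  F = 8.318 + (1.259 − 1)/0.1202 + (10.96 − 1)/11.75 = 11.32
NF = 10 log₁₀(11.32) = 10.54 dB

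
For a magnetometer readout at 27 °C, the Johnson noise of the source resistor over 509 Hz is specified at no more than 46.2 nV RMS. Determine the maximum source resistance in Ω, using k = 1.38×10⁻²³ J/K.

T = 27 °C + 273.15 = 300.15 K
Johnson–Nyquist: V_n = √(4kTRB) ⇒ R = V_n² / (4kTB)
4kTB = 4 × 1.38×10⁻²³ × 300.15 × 5.09×10² = 8.43×10⁻¹⁸
R = (4.62×10⁻⁸)² / 8.43×10⁻¹⁸ = 2.53×10² Ω = 253 Ω

253 Ω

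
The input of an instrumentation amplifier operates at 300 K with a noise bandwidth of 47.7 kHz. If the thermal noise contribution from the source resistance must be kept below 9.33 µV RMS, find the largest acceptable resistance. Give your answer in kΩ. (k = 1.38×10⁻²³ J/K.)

Johnson–Nyquist: V_n = √(4kTRB) ⇒ R = V_n² / (4kTB)
4kTB = 4 × 1.38×10⁻²³ × 300 × 4.77×10⁴ = 7.90×10⁻¹⁶
R = (9.33×10⁻⁶)² / 7.90×10⁻¹⁶ = 1.10×10⁵ Ω = 110 kΩ

110 kΩ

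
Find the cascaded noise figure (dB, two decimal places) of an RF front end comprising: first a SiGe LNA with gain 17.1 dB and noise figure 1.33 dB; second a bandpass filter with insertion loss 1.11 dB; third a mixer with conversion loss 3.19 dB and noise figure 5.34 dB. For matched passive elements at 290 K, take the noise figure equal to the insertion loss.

1.54 dB

Convert to linear (a loss of L dB is a gain of −L dB): F_i = 10^(NF_i/10), G_i = 10^(G_i,dB/10)
  Stage 1: F_1 = 10^(1.33/10) = 1.358, G_1 = 10^(17.1/10) = 51.29
  Stage 2: F_2 = 10^(1.11/10) = 1.291, G_2 = 10^(−1.11/10) = 0.7745
  Stage 3: F_3 = 10^(5.34/10) = 3.420, G_3 = 10^(−3.19/10) = 0.4797
Friis cascade:
  F = 1.358 + (1.291 − 1)/51.29 + (3.420 − 1)/39.72 = 1.425
NF = 10 log₁₀(1.425) = 1.54 dB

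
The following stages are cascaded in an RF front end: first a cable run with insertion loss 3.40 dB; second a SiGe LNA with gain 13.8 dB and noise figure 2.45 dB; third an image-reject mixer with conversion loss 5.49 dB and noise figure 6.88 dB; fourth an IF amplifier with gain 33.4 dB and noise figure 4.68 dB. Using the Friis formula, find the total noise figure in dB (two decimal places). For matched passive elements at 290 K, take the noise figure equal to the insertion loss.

Convert to linear (a loss of L dB is a gain of −L dB): F_i = 10^(NF_i/10), G_i = 10^(G_i,dB/10)
  Stage 1: F_1 = 10^(3.40/10) = 2.188, G_1 = 10^(−3.40/10) = 0.4571
  Stage 2: F_2 = 10^(2.45/10) = 1.758, G_2 = 10^(13.8/10) = 23.99
  Stage 3: F_3 = 10^(6.88/10) = 4.875, G_3 = 10^(−5.49/10) = 0.2825
  Stage 4: F_4 = 10^(4.68/10) = 2.938, G_4 = 10^(33.4/10) = 2188
Friis cascade:
  F = 2.188 + (1.758 − 1)/0.4571 + (4.875 − 1)/10.96 + (2.938 − 1)/3.097 = 4.825
NF = 10 log₁₀(4.825) = 6.83 dB

6.83 dB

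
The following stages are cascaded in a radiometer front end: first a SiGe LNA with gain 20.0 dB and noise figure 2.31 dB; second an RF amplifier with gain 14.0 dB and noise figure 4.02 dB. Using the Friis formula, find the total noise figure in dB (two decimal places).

Convert to linear (a loss of L dB is a gain of −L dB): F_i = 10^(NF_i/10), G_i = 10^(G_i,dB/10)
  Stage 1: F_1 = 10^(2.31/10) = 1.702, G_1 = 10^(20.0/10) = 100.0
  Stage 2: F_2 = 10^(4.02/10) = 2.523, G_2 = 10^(14.0/10) = 25.12
Friis cascade:
  F = 1.702 + (2.523 − 1)/100.0 = 1.717
NF = 10 log₁₀(1.717) = 2.35 dB

2.35 dB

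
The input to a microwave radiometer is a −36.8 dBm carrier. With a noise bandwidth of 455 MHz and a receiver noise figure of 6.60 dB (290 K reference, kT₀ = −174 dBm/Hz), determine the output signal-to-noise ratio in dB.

44.0 dB

Noise floor: N = −174 + 10 log₁₀(B) + NF
10 log₁₀(4.55×10⁸) = 86.58 dB
N = −174 + 86.58 + 6.60 = −80.82 dBm
SNR = P_sig − N = −36.8 − (−80.82) = 44.02 dB → 44.0 dB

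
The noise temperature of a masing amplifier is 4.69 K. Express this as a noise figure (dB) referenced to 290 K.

0.070 dB

F = 1 + T_e/T₀ = 1 + 4.69/290 = 1.01617
NF = 10 log₁₀(1.01617) = 0.070 dB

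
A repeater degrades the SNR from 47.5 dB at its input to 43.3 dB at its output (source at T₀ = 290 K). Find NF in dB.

NF (dB) = SNR_in(dB) − SNR_out(dB) when the source is at T₀
NF = 47.5 − 43.3 = 4.2 dB

4.2 dB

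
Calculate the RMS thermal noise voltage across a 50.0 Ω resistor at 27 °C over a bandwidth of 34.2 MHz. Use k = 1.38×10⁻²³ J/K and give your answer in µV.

T = 27 °C + 273.15 = 300.15 K
V_n = √(4kTRB)
4kTRB = 4 × 1.38×10⁻²³ × 300.15 × 5.00×10¹ × 3.42×10⁷ = 2.83×10⁻¹¹ V²
V_n = √(2.83×10⁻¹¹) = 5.32×10⁻⁶ V = 5.32 µV

5.32 µV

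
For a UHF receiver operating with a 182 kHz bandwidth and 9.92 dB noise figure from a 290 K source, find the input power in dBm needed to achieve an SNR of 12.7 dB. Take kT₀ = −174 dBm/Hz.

Sensitivity = −174 + 10 log₁₀(B) + NF + SNR_min
= −174 + 52.6 + 9.92 + 12.7
= −98.78 dBm → −98.8 dBm

−98.8 dBm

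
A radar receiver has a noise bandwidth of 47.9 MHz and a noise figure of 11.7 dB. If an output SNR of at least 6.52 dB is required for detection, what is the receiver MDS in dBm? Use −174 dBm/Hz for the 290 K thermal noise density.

−79.0 dBm

Sensitivity = −174 + 10 log₁₀(B) + NF + SNR_min
= −174 + 76.8 + 11.7 + 6.52
= −78.98 dBm → −79.0 dBm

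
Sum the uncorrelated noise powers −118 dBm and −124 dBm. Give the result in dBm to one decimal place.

−117.0 dBm

Convert to linear, add, convert back:
P₁ = 1.58×10⁻¹⁵ W, P₂ = 3.98×10⁻¹⁶ W
P_tot = 1.98×10⁻¹⁵ W → 10 log₁₀(P_tot / 10⁻³) = −117.0 dBm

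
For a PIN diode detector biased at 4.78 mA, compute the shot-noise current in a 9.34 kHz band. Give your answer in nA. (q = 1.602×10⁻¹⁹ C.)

3.78 nA

I_n = √(2qI·B)
2qI·B = 2 × 1.602×10⁻¹⁹ × 4.78×10⁻³ × 9.34×10³ = 1.43×10⁻¹⁷ A²
I_n = √(1.43×10⁻¹⁷) = 3.78×10⁻⁹ A = 3.78 nA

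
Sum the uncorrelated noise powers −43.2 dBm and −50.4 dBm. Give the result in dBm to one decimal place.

Convert to linear, add, convert back:
P₁ = 4.79×10⁻⁸ W, P₂ = 9.12×10⁻⁹ W
P_tot = 5.70×10⁻⁸ W → 10 log₁₀(P_tot / 10⁻³) = −42.4 dBm

−42.4 dBm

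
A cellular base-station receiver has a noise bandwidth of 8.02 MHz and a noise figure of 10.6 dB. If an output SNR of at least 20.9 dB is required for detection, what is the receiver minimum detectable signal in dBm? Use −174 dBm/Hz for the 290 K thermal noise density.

Sensitivity = −174 + 10 log₁₀(B) + NF + SNR_min
= −174 + 69.04 + 10.6 + 20.9
= −73.46 dBm → −73.5 dBm

−73.5 dBm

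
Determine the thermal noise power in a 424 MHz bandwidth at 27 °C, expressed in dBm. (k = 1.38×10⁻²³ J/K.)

−87.6 dBm

T = 27 °C + 273.15 = 300.15 K
P_n = kTB = 1.38×10⁻²³ × 300.15 × 4.24×10⁸ = 1.76×10⁻¹² W
In dBm: 10 log₁₀(1.76×10⁻¹² / 10⁻³) = −87.6 dBm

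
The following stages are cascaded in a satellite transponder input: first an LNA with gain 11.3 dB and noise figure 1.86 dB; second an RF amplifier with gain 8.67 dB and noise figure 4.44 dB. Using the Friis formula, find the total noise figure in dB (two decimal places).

2.22 dB

Convert to linear (a loss of L dB is a gain of −L dB): F_i = 10^(NF_i/10), G_i = 10^(G_i,dB/10)
  Stage 1: F_1 = 10^(1.86/10) = 1.535, G_1 = 10^(11.3/10) = 13.49
  Stage 2: F_2 = 10^(4.44/10) = 2.780, G_2 = 10^(8.67/10) = 7.362
Friis cascade:
  F = 1.535 + (2.780 − 1)/13.49 = 1.667
NF = 10 log₁₀(1.667) = 2.22 dB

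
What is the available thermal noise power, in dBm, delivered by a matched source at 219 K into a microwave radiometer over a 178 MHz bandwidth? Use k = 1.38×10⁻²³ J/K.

P_n = kTB = 1.38×10⁻²³ × 219 × 1.78×10⁸ = 5.38×10⁻¹³ W
In dBm: 10 log₁₀(5.38×10⁻¹³ / 10⁻³) = −92.7 dBm

−92.7 dBm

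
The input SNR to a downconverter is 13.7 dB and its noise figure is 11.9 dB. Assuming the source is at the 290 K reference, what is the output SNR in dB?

1.8 dB

By definition F = SNR_in/SNR_out, so in dB: SNR_out = SNR_in − NF
SNR_out = 13.7 − 11.9 = 1.8 dB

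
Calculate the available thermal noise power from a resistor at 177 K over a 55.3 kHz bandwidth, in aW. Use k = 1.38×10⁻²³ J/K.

P_n = kTB = 1.38×10⁻²³ × 177 × 5.53×10⁴ = 1.35×10⁻¹⁶ W = 135 aW

135 aW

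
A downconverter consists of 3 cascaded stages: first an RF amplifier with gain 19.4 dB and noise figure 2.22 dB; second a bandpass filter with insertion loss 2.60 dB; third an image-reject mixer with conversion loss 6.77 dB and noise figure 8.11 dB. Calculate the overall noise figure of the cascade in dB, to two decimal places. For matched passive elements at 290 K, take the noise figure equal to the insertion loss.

Convert to linear (a loss of L dB is a gain of −L dB): F_i = 10^(NF_i/10), G_i = 10^(G_i,dB/10)
  Stage 1: F_1 = 10^(2.22/10) = 1.667, G_1 = 10^(19.4/10) = 87.10
  Stage 2: F_2 = 10^(2.60/10) = 1.820, G_2 = 10^(−2.60/10) = 0.5495
  Stage 3: F_3 = 10^(8.11/10) = 6.471, G_3 = 10^(−6.77/10) = 0.2104
Friis cascade:
  F = 1.667 + (1.820 − 1)/87.10 + (6.471 − 1)/47.86 = 1.791
NF = 10 log₁₀(1.791) = 2.53 dB

2.53 dB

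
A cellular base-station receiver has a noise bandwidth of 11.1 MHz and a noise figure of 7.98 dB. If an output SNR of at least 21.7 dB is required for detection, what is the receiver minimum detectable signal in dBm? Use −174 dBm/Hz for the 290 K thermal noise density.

Sensitivity = −174 + 10 log₁₀(B) + NF + SNR_min
= −174 + 70.45 + 7.98 + 21.7
= −73.87 dBm → −73.9 dBm

−73.9 dBm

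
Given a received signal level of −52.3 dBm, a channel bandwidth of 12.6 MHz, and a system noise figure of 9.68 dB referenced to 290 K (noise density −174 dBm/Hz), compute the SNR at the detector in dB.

Noise floor: N = −174 + 10 log₁₀(B) + NF
10 log₁₀(1.26×10⁷) = 71 dB
N = −174 + 71 + 9.68 = −93.32 dBm
SNR = P_sig − N = −52.3 − (−93.32) = 41.02 dB → 41.0 dB

41.0 dB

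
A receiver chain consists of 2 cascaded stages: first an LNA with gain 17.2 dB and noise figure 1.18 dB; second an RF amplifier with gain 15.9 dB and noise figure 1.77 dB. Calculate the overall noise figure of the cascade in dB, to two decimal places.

Convert to linear (a loss of L dB is a gain of −L dB): F_i = 10^(NF_i/10), G_i = 10^(G_i,dB/10)
  Stage 1: F_1 = 10^(1.18/10) = 1.312, G_1 = 10^(17.2/10) = 52.48
  Stage 2: F_2 = 10^(1.77/10) = 1.503, G_2 = 10^(15.9/10) = 38.90
Friis cascade:
  F = 1.312 + (1.503 − 1)/52.48 = 1.322
NF = 10 log₁₀(1.322) = 1.21 dB

1.21 dB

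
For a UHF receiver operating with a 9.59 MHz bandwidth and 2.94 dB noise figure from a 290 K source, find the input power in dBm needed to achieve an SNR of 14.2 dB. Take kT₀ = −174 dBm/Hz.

−87.0 dBm

Sensitivity = −174 + 10 log₁₀(B) + NF + SNR_min
= −174 + 69.82 + 2.94 + 14.2
= −87.04 dBm → −87.0 dBm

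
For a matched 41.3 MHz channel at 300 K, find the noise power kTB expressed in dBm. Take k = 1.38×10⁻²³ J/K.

−97.7 dBm

P_n = kTB = 1.38×10⁻²³ × 300 × 4.13×10⁷ = 1.71×10⁻¹³ W
In dBm: 10 log₁₀(1.71×10⁻¹³ / 10⁻³) = −97.7 dBm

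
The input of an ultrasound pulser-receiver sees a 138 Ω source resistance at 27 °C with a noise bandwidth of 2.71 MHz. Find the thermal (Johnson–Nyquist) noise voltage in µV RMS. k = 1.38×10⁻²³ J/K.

T = 27 °C + 273.15 = 300.15 K
V_n = √(4kTRB)
4kTRB = 4 × 1.38×10⁻²³ × 300.15 × 1.38×10² × 2.71×10⁶ = 6.20×10⁻¹² V²
V_n = √(6.20×10⁻¹²) = 2.49×10⁻⁶ V = 2.49 µV

2.49 µV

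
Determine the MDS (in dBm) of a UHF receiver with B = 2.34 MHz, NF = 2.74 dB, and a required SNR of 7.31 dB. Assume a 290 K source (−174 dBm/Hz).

−100.3 dBm

Sensitivity = −174 + 10 log₁₀(B) + NF + SNR_min
= −174 + 63.69 + 2.74 + 7.31
= −100.26 dBm → −100.3 dBm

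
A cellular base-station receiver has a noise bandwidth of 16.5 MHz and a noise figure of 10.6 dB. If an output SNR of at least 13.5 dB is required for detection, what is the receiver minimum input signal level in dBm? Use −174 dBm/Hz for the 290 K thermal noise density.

Sensitivity = −174 + 10 log₁₀(B) + NF + SNR_min
= −174 + 72.17 + 10.6 + 13.5
= −77.73 dBm → −77.7 dBm

−77.7 dBm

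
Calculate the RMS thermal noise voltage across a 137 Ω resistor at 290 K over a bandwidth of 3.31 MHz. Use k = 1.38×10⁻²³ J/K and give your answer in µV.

2.69 µV

V_n = √(4kTRB)
4kTRB = 4 × 1.38×10⁻²³ × 290 × 1.37×10² × 3.31×10⁶ = 7.26×10⁻¹² V²
V_n = √(7.26×10⁻¹²) = 2.69×10⁻⁶ V = 2.69 µV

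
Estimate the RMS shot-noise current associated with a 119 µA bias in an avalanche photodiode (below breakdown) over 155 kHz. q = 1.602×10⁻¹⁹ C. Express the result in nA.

I_n = √(2qI·B)
2qI·B = 2 × 1.602×10⁻¹⁹ × 1.19×10⁻⁴ × 1.55×10⁵ = 5.91×10⁻¹⁸ A²
I_n = √(5.91×10⁻¹⁸) = 2.43×10⁻⁹ A = 2.43 nA

2.43 nA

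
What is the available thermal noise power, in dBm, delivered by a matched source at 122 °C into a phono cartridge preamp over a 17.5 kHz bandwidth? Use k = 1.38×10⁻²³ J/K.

T = 122 °C + 273.15 = 395.15 K
P_n = kTB = 1.38×10⁻²³ × 395.15 × 1.75×10⁴ = 9.54×10⁻¹⁷ W
In dBm: 10 log₁₀(9.54×10⁻¹⁷ / 10⁻³) = −130.2 dBm

−130.2 dBm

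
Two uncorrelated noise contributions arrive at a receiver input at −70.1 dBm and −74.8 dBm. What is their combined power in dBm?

−68.8 dBm

Convert to linear, add, convert back:
P₁ = 9.77×10⁻¹¹ W, P₂ = 3.31×10⁻¹¹ W
P_tot = 1.31×10⁻¹⁰ W → 10 log₁₀(P_tot / 10⁻³) = −68.8 dBm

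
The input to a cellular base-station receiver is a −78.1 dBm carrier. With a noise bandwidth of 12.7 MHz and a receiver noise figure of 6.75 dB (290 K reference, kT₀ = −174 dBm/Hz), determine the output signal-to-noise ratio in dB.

Noise floor: N = −174 + 10 log₁₀(B) + NF
10 log₁₀(1.27×10⁷) = 71.04 dB
N = −174 + 71.04 + 6.75 = −96.21 dBm
SNR = P_sig − N = −78.1 − (−96.21) = 18.11 dB → 18.1 dB

18.1 dB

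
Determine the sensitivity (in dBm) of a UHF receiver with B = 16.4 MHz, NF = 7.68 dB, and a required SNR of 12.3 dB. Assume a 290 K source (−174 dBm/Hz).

−81.9 dBm

Sensitivity = −174 + 10 log₁₀(B) + NF + SNR_min
= −174 + 72.15 + 7.68 + 12.3
= −81.87 dBm → −81.9 dBm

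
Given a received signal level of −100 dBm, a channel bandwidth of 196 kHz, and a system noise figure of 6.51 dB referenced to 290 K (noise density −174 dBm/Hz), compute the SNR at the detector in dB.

14.6 dB

Noise floor: N = −174 + 10 log₁₀(B) + NF
10 log₁₀(1.96×10⁵) = 52.92 dB
N = −174 + 52.92 + 6.51 = −114.57 dBm
SNR = P_sig − N = −100 − (−114.57) = 14.57 dB → 14.6 dB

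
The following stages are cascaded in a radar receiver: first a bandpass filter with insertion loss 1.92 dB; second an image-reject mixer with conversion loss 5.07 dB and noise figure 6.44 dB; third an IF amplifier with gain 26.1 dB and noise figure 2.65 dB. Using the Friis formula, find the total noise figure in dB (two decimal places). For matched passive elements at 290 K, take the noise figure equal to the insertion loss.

10.44 dB

Convert to linear (a loss of L dB is a gain of −L dB): F_i = 10^(NF_i/10), G_i = 10^(G_i,dB/10)
  Stage 1: F_1 = 10^(1.92/10) = 1.556, G_1 = 10^(−1.92/10) = 0.6427
  Stage 2: F_2 = 10^(6.44/10) = 4.406, G_2 = 10^(−5.07/10) = 0.3112
  Stage 3: F_3 = 10^(2.65/10) = 1.841, G_3 = 10^(26.1/10) = 407.4
Friis cascade:
  F = 1.556 + (4.406 − 1)/0.6427 + (1.841 − 1)/0.2000 = 11.06
NF = 10 log₁₀(11.06) = 10.44 dB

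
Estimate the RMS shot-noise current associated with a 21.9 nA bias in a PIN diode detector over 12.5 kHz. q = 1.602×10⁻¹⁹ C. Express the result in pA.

I_n = √(2qI·B)
2qI·B = 2 × 1.602×10⁻¹⁹ × 2.19×10⁻⁸ × 1.25×10⁴ = 8.77×10⁻²³ A²
I_n = √(8.77×10⁻²³) = 9.37×10⁻¹² A = 9.37 pA

9.37 pA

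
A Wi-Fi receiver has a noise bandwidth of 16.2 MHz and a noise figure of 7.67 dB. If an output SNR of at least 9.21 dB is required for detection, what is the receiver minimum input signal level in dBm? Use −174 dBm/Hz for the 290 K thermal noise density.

Sensitivity = −174 + 10 log₁₀(B) + NF + SNR_min
= −174 + 72.1 + 7.67 + 9.21
= −85.02 dBm → −85.0 dBm

−85.0 dBm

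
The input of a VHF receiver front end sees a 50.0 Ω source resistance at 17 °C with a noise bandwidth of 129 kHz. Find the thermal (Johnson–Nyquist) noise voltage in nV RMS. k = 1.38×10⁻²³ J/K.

321 nV

T = 17 °C + 273.15 = 290.15 K
V_n = √(4kTRB)
4kTRB = 4 × 1.38×10⁻²³ × 290.15 × 5.00×10¹ × 1.29×10⁵ = 1.03×10⁻¹³ V²
V_n = √(1.03×10⁻¹³) = 3.21×10⁻⁷ V = 321 nV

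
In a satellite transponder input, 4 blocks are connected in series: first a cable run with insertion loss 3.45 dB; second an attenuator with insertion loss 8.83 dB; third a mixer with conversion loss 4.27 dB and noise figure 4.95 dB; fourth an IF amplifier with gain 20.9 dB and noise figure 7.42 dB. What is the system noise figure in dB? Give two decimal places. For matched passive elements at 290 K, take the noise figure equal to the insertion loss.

24.10 dB

Convert to linear (a loss of L dB is a gain of −L dB): F_i = 10^(NF_i/10), G_i = 10^(G_i,dB/10)
  Stage 1: F_1 = 10^(3.45/10) = 2.213, G_1 = 10^(−3.45/10) = 0.4519
  Stage 2: F_2 = 10^(8.83/10) = 7.638, G_2 = 10^(−8.83/10) = 0.1309
  Stage 3: F_3 = 10^(4.95/10) = 3.126, G_3 = 10^(−4.27/10) = 0.3741
  Stage 4: F_4 = 10^(7.42/10) = 5.521, G_4 = 10^(20.9/10) = 123.0
Friis cascade:
  F = 2.213 + (7.638 − 1)/0.4519 + (3.126 − 1)/0.05916 + (5.521 − 1)/0.02213 = 257.1
NF = 10 log₁₀(257.1) = 24.10 dB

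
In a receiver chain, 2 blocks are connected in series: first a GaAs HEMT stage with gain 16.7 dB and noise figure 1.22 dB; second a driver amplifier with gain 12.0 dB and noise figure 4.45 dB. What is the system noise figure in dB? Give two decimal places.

Convert to linear (a loss of L dB is a gain of −L dB): F_i = 10^(NF_i/10), G_i = 10^(G_i,dB/10)
  Stage 1: F_1 = 10^(1.22/10) = 1.324, G_1 = 10^(16.7/10) = 46.77
  Stage 2: F_2 = 10^(4.45/10) = 2.786, G_2 = 10^(12.0/10) = 15.85
Friis cascade:
  F = 1.324 + (2.786 − 1)/46.77 = 1.363
NF = 10 log₁₀(1.363) = 1.34 dB

1.34 dB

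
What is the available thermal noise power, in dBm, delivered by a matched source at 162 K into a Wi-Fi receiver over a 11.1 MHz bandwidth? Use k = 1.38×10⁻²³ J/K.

−106.1 dBm

P_n = kTB = 1.38×10⁻²³ × 162 × 1.11×10⁷ = 2.48×10⁻¹⁴ W
In dBm: 10 log₁₀(2.48×10⁻¹⁴ / 10⁻³) = −106.1 dBm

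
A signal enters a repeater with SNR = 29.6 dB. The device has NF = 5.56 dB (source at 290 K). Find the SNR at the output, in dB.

By definition F = SNR_in/SNR_out, so in dB: SNR_out = SNR_in − NF
SNR_out = 29.6 − 5.56 = 24.04 dB

24.04 dB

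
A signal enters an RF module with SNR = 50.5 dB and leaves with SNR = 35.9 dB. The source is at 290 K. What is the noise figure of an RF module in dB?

14.6 dB

NF (dB) = SNR_in(dB) − SNR_out(dB) when the source is at T₀
NF = 50.5 − 35.9 = 14.6 dB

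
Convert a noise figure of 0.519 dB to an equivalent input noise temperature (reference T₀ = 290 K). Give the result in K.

F = 10^(0.519/10) = 1.12694
T_e = (F − 1)·T₀ = (1.12694 − 1) × 290 = 36.8 K

36.8 K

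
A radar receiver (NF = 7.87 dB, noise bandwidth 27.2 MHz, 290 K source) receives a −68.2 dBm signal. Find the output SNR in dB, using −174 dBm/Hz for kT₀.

Noise floor: N = −174 + 10 log₁₀(B) + NF
10 log₁₀(2.72×10⁷) = 74.35 dB
N = −174 + 74.35 + 7.87 = −91.78 dBm
SNR = P_sig − N = −68.2 − (−91.78) = 23.58 dB → 23.6 dB

23.6 dB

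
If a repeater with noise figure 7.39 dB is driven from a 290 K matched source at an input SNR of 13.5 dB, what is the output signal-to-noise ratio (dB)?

6.11 dB

By definition F = SNR_in/SNR_out, so in dB: SNR_out = SNR_in − NF
SNR_out = 13.5 − 7.39 = 6.11 dB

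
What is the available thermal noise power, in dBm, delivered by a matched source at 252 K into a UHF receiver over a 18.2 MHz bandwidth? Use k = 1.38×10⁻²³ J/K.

−102.0 dBm

P_n = kTB = 1.38×10⁻²³ × 252 × 1.82×10⁷ = 6.33×10⁻¹⁴ W
In dBm: 10 log₁₀(6.33×10⁻¹⁴ / 10⁻³) = −102.0 dBm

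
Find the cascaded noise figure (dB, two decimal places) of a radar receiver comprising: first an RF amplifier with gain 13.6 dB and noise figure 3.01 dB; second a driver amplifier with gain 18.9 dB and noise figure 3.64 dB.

Convert to linear (a loss of L dB is a gain of −L dB): F_i = 10^(NF_i/10), G_i = 10^(G_i,dB/10)
  Stage 1: F_1 = 10^(3.01/10) = 2.000, G_1 = 10^(13.6/10) = 22.91
  Stage 2: F_2 = 10^(3.64/10) = 2.312, G_2 = 10^(18.9/10) = 77.62
Friis cascade:
  F = 2.000 + (2.312 − 1)/22.91 = 2.057
NF = 10 log₁₀(2.057) = 3.13 dB

3.13 dB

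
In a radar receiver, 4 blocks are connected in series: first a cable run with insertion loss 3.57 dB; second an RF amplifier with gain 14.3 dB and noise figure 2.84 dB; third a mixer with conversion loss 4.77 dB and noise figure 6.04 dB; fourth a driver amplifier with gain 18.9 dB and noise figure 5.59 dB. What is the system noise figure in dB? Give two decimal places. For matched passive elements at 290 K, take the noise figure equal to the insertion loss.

7.24 dB

Convert to linear (a loss of L dB is a gain of −L dB): F_i = 10^(NF_i/10), G_i = 10^(G_i,dB/10)
  Stage 1: F_1 = 10^(3.57/10) = 2.275, G_1 = 10^(−3.57/10) = 0.4395
  Stage 2: F_2 = 10^(2.84/10) = 1.923, G_2 = 10^(14.3/10) = 26.92
  Stage 3: F_3 = 10^(6.04/10) = 4.018, G_3 = 10^(−4.77/10) = 0.3334
  Stage 4: F_4 = 10^(5.59/10) = 3.622, G_4 = 10^(18.9/10) = 77.62
Friis cascade:
  F = 2.275 + (1.923 − 1)/0.4395 + (4.018 − 1)/11.83 + (3.622 − 1)/3.945 = 5.295
NF = 10 log₁₀(5.295) = 7.24 dB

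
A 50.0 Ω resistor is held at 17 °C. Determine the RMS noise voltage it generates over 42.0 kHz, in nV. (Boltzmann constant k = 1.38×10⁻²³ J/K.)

T = 17 °C + 273.15 = 290.15 K
V_n = √(4kTRB)
4kTRB = 4 × 1.38×10⁻²³ × 290.15 × 5.00×10¹ × 4.20×10⁴ = 3.36×10⁻¹⁴ V²
V_n = √(3.36×10⁻¹⁴) = 1.83×10⁻⁷ V = 183 nV

183 nV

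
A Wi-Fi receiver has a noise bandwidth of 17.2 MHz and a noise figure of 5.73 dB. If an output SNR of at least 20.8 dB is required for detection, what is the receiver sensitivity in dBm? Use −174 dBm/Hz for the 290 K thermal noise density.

−75.1 dBm

Sensitivity = −174 + 10 log₁₀(B) + NF + SNR_min
= −174 + 72.36 + 5.73 + 20.8
= −75.11 dBm → −75.1 dBm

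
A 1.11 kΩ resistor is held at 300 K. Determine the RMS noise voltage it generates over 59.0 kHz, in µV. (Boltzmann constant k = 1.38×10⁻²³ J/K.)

V_n = √(4kTRB)
4kTRB = 4 × 1.38×10⁻²³ × 300 × 1.11×10³ × 5.90×10⁴ = 1.08×10⁻¹² V²
V_n = √(1.08×10⁻¹²) = 1.04×10⁻⁶ V = 1.04 µV

1.04 µV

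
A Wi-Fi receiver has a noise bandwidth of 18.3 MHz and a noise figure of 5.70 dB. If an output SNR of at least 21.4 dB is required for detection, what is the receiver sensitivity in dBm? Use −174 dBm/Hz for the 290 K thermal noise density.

−74.3 dBm

Sensitivity = −174 + 10 log₁₀(B) + NF + SNR_min
= −174 + 72.62 + 5.70 + 21.4
= −74.28 dBm → −74.3 dBm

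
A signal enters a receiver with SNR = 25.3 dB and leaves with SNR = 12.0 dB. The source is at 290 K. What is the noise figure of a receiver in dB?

13.3 dB

NF (dB) = SNR_in(dB) − SNR_out(dB) when the source is at T₀
NF = 25.3 − 12.0 = 13.3 dB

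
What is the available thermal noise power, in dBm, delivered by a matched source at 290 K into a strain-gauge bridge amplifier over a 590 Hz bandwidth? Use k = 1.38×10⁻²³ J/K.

−146.3 dBm

P_n = kTB = 1.38×10⁻²³ × 290 × 5.90×10² = 2.36×10⁻¹⁸ W
In dBm: 10 log₁₀(2.36×10⁻¹⁸ / 10⁻³) = −146.3 dBm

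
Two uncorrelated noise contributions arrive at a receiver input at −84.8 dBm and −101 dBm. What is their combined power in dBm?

−84.7 dBm

Convert to linear, add, convert back:
P₁ = 3.31×10⁻¹² W, P₂ = 7.94×10⁻¹⁴ W
P_tot = 3.39×10⁻¹² W → 10 log₁₀(P_tot / 10⁻³) = −84.7 dBm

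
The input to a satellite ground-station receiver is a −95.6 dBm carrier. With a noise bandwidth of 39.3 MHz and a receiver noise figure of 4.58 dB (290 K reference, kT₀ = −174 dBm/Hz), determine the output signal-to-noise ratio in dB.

−2.1 dB

Noise floor: N = −174 + 10 log₁₀(B) + NF
10 log₁₀(3.93×10⁷) = 75.94 dB
N = −174 + 75.94 + 4.58 = −93.48 dBm
SNR = P_sig − N = −95.6 − (−93.48) = −2.12 dB → −2.1 dB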